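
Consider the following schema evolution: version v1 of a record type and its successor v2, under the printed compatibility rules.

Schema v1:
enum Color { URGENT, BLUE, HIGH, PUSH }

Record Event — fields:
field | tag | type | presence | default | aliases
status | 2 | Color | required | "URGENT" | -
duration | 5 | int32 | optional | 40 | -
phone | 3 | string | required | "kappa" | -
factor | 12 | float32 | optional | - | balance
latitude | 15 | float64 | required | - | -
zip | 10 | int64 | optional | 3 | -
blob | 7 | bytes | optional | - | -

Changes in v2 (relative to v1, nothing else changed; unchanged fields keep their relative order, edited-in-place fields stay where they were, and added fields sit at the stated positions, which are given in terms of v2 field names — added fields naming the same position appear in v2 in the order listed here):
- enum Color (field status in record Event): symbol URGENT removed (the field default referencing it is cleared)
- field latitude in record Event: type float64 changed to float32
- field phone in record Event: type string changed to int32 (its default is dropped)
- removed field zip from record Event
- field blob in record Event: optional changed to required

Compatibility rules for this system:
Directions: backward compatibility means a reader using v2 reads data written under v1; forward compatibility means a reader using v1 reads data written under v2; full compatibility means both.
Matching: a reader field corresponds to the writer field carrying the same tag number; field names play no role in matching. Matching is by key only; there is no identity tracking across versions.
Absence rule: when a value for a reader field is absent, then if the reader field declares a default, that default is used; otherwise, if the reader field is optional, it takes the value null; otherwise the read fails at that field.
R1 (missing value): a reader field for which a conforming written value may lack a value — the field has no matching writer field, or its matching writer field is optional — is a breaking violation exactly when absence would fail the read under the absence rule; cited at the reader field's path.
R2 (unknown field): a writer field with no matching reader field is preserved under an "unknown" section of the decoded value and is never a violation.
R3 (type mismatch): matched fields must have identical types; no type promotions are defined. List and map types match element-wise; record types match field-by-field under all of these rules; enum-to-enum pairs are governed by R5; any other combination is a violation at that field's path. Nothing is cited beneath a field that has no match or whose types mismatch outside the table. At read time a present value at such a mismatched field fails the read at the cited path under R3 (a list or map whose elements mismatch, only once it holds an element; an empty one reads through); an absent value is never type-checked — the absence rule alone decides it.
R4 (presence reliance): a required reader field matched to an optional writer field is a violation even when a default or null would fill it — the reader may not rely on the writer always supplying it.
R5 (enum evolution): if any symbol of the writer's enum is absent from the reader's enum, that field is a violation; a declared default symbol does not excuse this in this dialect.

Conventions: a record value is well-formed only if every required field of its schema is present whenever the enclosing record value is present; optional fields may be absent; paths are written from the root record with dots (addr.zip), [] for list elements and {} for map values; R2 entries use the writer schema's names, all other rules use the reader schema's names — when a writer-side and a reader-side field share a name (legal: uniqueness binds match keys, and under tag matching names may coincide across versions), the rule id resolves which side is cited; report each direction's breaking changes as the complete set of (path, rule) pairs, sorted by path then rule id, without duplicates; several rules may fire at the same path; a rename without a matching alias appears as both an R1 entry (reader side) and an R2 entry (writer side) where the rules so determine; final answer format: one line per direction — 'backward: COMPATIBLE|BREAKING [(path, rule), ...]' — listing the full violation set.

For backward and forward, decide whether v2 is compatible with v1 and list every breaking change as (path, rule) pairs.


the writer's type comes first in each Event pair
backward pass over Event, reader schema v2, writer schema v1:
  status: paired with writer status (Color -> Color; writer required)
  duration: paired with writer duration (int32 -> int32; writer optional)
  phone: paired with writer phone (string -> int32; writer required)
  factor: paired with writer factor (float32 -> float32; writer optional)
  latitude: paired with writer latitude (float64 -> float32; writer required)
  blob: paired with writer blob (bytes -> bytes; writer optional)
  writer field zip has no reader counterpart
  rule R1 violated at blob
  rule R4 violated at blob
  rule R3 violated at latitude
  rule R3 violated at phone
  rule R5 violated at status
  => backward verdict for Event: BREAKING, 5 violation(s)
forward pass over Event, reader schema v1, writer schema v2:
  status: paired with writer status (Color -> Color; writer required)
  duration: paired with writer duration (int32 -> int32; writer optional)
  phone: paired with writer phone (int32 -> string; writer required)
  factor: paired with writer factor (float32 -> float32; writer optional)
  latitude: paired with writer latitude (float32 -> float64; writer required)
  zip: no writer match
  blob: paired with writer blob (bytes -> bytes; writer required)
  rule R3 violated at latitude
  rule R3 violated at phone
  => forward verdict for Event: BREAKING, 2 violation(s)

backward: BREAKING [(blob, R1), (blob, R4), (latitude, R3), (phone, R3), (status, R5)]; forward: BREAKING [(latitude, R3), (phone, R3)]


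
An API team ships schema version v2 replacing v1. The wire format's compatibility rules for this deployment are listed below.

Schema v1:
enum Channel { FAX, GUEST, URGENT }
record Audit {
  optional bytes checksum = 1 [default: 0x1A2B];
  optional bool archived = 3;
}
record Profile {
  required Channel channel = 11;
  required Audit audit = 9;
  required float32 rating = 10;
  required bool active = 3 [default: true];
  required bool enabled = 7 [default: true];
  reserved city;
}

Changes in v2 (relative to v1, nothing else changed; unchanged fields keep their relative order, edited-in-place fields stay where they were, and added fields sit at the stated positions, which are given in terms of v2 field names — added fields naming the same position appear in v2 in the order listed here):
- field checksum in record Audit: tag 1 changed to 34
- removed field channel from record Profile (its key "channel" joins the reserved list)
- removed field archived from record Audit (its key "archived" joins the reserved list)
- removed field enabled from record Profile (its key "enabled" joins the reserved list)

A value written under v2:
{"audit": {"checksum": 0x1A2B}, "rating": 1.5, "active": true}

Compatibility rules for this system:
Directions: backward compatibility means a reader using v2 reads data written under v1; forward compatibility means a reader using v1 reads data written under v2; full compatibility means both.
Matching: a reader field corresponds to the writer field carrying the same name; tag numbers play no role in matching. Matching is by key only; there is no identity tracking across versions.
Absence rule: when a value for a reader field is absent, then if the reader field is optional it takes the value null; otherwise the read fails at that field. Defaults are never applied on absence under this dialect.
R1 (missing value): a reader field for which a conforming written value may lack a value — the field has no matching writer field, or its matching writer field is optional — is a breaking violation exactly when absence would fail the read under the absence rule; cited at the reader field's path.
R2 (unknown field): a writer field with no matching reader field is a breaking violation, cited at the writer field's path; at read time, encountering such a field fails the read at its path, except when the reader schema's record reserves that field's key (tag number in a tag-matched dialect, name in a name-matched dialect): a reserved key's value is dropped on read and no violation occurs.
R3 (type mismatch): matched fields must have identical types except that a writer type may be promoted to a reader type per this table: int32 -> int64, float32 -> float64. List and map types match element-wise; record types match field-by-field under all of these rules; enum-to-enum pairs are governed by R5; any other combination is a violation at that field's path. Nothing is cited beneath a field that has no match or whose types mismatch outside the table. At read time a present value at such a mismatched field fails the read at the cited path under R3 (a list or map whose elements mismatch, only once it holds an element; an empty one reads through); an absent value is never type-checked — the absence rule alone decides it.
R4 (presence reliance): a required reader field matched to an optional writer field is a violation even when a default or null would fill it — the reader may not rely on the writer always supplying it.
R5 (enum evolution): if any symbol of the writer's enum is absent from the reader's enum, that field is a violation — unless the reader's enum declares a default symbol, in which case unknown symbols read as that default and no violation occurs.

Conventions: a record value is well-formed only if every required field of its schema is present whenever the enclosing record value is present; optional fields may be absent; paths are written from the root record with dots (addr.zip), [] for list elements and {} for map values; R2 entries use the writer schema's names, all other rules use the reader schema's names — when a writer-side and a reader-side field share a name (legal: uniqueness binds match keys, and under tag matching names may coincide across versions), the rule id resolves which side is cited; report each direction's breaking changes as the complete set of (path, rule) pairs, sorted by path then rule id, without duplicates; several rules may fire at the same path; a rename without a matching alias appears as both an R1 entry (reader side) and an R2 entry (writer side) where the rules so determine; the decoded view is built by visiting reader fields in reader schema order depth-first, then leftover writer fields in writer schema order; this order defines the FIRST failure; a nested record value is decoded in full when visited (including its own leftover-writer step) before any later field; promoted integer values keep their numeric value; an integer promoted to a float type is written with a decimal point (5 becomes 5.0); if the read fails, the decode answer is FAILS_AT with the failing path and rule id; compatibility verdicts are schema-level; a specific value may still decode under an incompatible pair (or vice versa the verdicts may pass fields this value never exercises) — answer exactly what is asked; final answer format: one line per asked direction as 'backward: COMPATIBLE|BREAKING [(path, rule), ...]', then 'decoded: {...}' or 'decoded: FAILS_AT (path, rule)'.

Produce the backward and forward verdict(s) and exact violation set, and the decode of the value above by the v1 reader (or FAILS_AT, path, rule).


arrows below run writer -> reader for Profile
backward for Profile (reader v2, writer v1):
  audit: paired with writer audit (Audit -> Audit; writer required)
  rating: paired with writer rating (float32 -> float32; writer required)
  active: paired with writer active (bool -> bool; writer required)
  writer field channel has no reader counterpart
  writer field enabled has no reader counterpart
  audit.checksum: paired with writer audit.checksum (bytes -> bytes; writer optional)
  writer field audit.archived has no reader counterpart
  => backward verdict for Profile: COMPATIBLE, no violations
forward for Profile (reader v1, writer v2):
  channel has no writer counterpart
  audit: paired with writer audit (Audit -> Audit; writer required)
  rating: paired with writer rating (float32 -> float32; writer required)
  active: paired with writer active (bool -> bool; writer required)
  enabled has no writer counterpart
  audit.checksum: paired with writer audit.checksum (bytes -> bytes; writer optional)
  audit.archived has no writer counterpart
  violation R1 at channel
  violation R1 at enabled
  => forward verdict for Profile: BREAKING, 2 violation(s)
migrating the Profile value to v1:
  read fails at channel under R1 (no fill)
  => FAILS_AT (channel, R1)

backward: COMPATIBLE []; forward: BREAKING [(channel, R1), (enabled, R1)]; decoded: FAILS_AT (channel, R1)


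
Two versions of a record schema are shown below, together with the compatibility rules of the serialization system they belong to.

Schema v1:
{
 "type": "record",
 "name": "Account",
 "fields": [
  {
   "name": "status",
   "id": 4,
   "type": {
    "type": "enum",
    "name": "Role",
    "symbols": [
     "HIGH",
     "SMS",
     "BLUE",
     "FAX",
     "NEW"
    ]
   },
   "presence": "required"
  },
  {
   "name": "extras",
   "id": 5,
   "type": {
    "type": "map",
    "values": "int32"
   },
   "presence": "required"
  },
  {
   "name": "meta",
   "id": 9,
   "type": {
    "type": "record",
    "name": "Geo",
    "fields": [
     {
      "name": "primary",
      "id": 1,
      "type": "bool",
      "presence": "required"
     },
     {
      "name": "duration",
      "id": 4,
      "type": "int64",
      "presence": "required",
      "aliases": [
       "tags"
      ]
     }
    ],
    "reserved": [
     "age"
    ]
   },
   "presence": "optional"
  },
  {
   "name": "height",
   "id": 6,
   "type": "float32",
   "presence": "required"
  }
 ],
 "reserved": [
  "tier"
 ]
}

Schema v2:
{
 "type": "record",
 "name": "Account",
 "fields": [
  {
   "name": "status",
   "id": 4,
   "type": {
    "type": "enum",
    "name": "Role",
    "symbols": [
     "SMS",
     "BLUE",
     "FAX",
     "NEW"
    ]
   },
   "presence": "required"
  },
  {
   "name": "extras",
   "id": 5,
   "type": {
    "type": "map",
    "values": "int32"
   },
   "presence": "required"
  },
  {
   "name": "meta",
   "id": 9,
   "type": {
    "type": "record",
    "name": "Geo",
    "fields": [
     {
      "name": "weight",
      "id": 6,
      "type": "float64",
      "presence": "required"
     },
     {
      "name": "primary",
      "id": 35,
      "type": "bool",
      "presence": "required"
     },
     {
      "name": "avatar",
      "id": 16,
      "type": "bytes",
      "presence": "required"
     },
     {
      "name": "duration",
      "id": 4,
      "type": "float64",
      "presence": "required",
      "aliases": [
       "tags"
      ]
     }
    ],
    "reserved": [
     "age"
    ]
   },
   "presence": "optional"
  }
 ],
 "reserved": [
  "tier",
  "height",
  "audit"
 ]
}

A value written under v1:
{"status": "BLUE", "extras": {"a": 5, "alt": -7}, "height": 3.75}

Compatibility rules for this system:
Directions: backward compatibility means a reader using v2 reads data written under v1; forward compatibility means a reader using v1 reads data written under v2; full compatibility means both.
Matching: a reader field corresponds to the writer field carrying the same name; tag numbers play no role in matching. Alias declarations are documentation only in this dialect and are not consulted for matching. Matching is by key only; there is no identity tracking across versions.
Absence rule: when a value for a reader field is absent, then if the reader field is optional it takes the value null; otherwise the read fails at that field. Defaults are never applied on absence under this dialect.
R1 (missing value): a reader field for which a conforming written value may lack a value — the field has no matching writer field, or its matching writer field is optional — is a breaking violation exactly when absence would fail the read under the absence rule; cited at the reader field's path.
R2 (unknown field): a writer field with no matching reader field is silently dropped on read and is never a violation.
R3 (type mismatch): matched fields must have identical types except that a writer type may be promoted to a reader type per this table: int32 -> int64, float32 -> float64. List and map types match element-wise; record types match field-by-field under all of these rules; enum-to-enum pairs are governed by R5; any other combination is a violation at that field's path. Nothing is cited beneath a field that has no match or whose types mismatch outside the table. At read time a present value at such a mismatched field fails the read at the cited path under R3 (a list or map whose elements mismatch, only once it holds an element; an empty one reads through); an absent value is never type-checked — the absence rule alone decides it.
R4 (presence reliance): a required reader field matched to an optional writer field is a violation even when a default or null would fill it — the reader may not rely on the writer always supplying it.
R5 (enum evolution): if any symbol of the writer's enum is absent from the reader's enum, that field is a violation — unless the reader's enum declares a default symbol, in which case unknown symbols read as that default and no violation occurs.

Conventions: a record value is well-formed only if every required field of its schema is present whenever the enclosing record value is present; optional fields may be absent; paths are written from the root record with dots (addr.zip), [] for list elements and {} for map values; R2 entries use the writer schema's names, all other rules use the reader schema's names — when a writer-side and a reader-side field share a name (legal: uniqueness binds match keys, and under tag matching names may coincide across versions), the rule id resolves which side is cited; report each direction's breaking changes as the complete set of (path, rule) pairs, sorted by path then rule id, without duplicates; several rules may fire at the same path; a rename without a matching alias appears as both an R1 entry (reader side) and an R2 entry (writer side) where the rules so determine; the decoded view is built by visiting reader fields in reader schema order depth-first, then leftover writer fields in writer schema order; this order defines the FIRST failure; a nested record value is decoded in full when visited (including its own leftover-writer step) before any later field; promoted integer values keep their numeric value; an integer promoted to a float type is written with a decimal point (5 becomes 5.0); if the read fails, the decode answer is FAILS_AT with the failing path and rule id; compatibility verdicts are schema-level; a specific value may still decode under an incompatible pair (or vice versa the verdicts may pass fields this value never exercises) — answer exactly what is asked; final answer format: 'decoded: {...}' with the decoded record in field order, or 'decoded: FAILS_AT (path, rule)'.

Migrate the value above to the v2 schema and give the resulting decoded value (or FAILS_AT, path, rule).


decoded: {"status": "BLUE", "extras": {"a": 5, "alt": -7}, "meta": null}

arrows below run writer -> reader for Account
migrating the Account value to v2:
  status := "BLUE"
  extras := {"a": 5, "alt": -7}
  meta := null (absent, optional -> null)
  writer height: unknown -> dropped
  => decoded: {"status": "BLUE", "extras": {"a": 5, "alt": -7}, "meta": null}
checking off the Account differences that do not matter here:
  field primary in record Geo: tag 1 changed to 35 -> triggers nothing under the printed rules; the Account answer is the same either way
  field duration in record Geo: type int64 changed to float64 -> schema-level compatibility only; this Account value's decode is unchanged
  added field weight to record Geo: required float64, tag 6 (in v2 it sits immediately before primary) -> schema-level compatibility only; this Account value's decode is unchanged
  added field avatar to record Geo: required bytes, tag 16 (in v2 it sits immediately before duration) -> schema-level compatibility only; this Account value's decode is unchanged
  enum Role (field status in record Account): symbol HIGH removed -> schema-level compatibility only; this Account value's decode is unchanged


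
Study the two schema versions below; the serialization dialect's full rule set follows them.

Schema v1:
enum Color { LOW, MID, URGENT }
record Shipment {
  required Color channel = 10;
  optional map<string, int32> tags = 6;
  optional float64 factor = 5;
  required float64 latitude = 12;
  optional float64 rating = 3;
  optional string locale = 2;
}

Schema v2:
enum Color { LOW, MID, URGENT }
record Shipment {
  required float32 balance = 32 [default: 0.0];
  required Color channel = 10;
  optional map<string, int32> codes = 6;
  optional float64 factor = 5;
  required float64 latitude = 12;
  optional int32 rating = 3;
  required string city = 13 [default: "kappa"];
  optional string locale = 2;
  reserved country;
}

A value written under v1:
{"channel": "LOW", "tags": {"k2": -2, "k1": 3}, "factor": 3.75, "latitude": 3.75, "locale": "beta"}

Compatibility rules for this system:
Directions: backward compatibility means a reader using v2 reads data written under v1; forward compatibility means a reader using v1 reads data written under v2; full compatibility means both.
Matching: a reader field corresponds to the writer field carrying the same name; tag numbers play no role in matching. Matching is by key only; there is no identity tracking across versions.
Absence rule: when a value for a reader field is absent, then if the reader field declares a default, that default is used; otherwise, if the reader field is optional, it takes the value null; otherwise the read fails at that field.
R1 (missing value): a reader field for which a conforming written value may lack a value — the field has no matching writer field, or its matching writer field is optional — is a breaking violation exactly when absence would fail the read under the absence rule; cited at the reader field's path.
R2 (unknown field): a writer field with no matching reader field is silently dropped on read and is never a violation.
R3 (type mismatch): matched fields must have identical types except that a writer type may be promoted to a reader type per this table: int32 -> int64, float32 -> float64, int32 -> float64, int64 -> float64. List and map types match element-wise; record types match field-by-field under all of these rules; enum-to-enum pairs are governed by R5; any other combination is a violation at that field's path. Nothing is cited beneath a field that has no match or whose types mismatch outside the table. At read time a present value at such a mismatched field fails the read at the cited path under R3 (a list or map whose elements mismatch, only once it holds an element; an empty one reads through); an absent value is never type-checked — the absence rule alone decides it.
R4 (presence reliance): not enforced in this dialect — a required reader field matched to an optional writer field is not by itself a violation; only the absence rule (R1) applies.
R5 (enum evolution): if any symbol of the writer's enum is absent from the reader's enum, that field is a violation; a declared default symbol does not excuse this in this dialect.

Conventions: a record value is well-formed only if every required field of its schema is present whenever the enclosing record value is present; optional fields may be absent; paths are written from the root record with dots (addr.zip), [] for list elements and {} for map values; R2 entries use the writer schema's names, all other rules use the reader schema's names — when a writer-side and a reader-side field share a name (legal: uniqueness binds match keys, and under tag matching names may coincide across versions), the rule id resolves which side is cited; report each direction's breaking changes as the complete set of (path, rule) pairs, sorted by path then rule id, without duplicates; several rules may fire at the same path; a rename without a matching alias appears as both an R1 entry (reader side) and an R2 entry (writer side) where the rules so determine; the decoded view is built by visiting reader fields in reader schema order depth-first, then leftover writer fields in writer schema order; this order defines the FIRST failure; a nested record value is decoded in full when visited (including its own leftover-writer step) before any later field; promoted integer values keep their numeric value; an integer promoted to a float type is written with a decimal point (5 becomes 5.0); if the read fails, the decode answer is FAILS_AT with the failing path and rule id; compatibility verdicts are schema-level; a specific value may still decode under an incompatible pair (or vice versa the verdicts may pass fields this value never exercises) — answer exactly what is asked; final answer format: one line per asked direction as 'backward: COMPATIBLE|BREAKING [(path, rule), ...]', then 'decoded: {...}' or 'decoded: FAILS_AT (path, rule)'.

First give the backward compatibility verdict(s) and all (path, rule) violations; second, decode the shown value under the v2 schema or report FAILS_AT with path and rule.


arrows below run writer -> reader for Shipment
backward for Shipment (reader v2, writer v1):
  no writer field matches reader balance
  channel <- channel (Color -> Color, writer required)
  no writer field matches reader codes
  factor <- factor (float64 -> float64, writer optional)
  latitude <- latitude (float64 -> float64, writer required)
  rating <- rating (float64 -> int32, writer optional)
  no writer field matches reader city
  locale <- locale (string -> string, writer optional)
  writer tags: unknown to reader
  breaking: (rating, R3)
  => 1 violation(s): backward is BREAKING for Shipment
migrating the Shipment value to v2:
  balance := 0.0 (no value, default fills)
  channel := "LOW"
  codes := null (not supplied -> null)
  factor := 3.75
  latitude := 3.75
  rating := null (not supplied -> null)
  city := "kappa" (no value, default fills)
  locale := "beta"
  writer tags: unmatched, discarded
  => decoded: {"balance": 0.0, "channel": "LOW", "codes": null, "factor": 3.75, "latitude": 3.75, "rating": null, "city": "kappa", "locale": "beta"}

backward: BREAKING [(rating, R3)]; decoded: {"balance": 0.0, "channel": "LOW", "codes": null, "factor": 3.75, "latitude": 3.75, "rating": null, "city": "kappa", "locale": "beta"}


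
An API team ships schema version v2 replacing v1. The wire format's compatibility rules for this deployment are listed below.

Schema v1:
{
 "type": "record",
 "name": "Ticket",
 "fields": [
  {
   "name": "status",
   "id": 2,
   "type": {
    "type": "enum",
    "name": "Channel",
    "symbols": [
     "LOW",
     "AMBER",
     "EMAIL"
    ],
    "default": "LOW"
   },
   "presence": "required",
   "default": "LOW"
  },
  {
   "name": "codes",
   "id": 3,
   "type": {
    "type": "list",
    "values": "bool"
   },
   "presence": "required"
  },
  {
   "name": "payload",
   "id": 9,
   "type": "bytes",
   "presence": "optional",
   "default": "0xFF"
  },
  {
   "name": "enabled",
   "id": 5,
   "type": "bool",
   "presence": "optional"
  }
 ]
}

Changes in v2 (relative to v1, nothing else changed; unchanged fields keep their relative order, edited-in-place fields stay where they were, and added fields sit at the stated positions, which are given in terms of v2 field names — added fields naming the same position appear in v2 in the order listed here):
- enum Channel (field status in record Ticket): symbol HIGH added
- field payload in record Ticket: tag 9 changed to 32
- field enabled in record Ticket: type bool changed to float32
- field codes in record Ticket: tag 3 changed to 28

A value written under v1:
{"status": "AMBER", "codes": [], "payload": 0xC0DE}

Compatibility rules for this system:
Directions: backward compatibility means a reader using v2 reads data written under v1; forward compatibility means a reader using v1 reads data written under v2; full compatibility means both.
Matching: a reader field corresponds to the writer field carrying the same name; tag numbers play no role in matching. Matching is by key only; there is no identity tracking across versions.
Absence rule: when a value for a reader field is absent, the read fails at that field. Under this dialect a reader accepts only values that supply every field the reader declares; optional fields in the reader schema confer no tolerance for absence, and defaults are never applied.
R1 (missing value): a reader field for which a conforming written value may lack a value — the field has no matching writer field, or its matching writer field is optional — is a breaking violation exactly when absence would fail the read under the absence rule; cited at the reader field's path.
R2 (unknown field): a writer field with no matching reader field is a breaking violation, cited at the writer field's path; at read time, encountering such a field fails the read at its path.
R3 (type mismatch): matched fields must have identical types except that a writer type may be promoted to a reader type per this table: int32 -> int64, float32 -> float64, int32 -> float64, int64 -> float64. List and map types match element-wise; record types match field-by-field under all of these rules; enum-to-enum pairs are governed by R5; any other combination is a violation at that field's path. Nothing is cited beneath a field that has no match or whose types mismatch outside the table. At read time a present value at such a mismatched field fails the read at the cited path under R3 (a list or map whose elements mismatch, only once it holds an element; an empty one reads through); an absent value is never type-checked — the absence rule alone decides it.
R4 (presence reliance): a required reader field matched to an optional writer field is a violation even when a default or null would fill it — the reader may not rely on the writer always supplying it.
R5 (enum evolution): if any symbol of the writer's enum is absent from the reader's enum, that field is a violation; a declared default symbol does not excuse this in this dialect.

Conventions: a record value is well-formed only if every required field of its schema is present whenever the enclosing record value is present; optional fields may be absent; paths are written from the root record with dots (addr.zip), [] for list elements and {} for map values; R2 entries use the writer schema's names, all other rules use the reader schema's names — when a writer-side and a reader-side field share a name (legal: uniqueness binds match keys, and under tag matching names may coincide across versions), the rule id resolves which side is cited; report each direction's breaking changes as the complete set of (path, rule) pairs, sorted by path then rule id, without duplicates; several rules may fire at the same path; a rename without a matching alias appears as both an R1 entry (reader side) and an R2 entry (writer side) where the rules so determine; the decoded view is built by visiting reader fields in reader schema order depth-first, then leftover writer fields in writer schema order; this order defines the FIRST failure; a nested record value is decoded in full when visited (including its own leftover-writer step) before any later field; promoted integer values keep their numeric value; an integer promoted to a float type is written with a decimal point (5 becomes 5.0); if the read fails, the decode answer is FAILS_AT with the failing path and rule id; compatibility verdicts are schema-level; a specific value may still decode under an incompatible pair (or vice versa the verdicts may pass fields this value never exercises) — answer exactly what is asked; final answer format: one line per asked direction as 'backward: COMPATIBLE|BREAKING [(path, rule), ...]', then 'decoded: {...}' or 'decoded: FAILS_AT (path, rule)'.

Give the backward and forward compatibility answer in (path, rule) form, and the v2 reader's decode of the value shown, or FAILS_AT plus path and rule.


backward: BREAKING [(enabled, R1), (enabled, R3), (payload, R1)]; forward: BREAKING [(enabled, R1), (enabled, R3), (payload, R1), (status, R5)]; decoded: FAILS_AT (enabled, R1)

in Ticket below, arrows point writer -> reader
backward analysis of Ticket with v2 as reader and v1 as writer:
  Channel -> Channel, writer required: status aligns to status
  list<bool> -> list<bool>, writer required: codes aligns to codes
  bytes -> bytes, writer optional: payload aligns to payload
  bool -> float32, writer optional: enabled aligns to enabled
  rule R1 violated at enabled
  rule R3 violated at enabled
  rule R1 violated at payload
  => 3 violation(s): backward is BREAKING for Ticket
forward analysis of Ticket with v1 as reader and v2 as writer:
  Channel -> Channel, writer required: status aligns to status
  list<bool> -> list<bool>, writer required: codes aligns to codes
  bytes -> bytes, writer optional: payload aligns to payload
  float32 -> bool, writer optional: enabled aligns to enabled
  rule R1 violated at enabled
  rule R3 violated at enabled
  rule R1 violated at payload
  rule R5 violated at status
  => 4 violation(s): forward is BREAKING for Ticket
decode walk for Ticket under reader schema v2:
  status := "AMBER"
  codes := []
  payload := 0xC0DE
  read fails at enabled under R1 (no fill)
  => FAILS_AT (enabled, R1)


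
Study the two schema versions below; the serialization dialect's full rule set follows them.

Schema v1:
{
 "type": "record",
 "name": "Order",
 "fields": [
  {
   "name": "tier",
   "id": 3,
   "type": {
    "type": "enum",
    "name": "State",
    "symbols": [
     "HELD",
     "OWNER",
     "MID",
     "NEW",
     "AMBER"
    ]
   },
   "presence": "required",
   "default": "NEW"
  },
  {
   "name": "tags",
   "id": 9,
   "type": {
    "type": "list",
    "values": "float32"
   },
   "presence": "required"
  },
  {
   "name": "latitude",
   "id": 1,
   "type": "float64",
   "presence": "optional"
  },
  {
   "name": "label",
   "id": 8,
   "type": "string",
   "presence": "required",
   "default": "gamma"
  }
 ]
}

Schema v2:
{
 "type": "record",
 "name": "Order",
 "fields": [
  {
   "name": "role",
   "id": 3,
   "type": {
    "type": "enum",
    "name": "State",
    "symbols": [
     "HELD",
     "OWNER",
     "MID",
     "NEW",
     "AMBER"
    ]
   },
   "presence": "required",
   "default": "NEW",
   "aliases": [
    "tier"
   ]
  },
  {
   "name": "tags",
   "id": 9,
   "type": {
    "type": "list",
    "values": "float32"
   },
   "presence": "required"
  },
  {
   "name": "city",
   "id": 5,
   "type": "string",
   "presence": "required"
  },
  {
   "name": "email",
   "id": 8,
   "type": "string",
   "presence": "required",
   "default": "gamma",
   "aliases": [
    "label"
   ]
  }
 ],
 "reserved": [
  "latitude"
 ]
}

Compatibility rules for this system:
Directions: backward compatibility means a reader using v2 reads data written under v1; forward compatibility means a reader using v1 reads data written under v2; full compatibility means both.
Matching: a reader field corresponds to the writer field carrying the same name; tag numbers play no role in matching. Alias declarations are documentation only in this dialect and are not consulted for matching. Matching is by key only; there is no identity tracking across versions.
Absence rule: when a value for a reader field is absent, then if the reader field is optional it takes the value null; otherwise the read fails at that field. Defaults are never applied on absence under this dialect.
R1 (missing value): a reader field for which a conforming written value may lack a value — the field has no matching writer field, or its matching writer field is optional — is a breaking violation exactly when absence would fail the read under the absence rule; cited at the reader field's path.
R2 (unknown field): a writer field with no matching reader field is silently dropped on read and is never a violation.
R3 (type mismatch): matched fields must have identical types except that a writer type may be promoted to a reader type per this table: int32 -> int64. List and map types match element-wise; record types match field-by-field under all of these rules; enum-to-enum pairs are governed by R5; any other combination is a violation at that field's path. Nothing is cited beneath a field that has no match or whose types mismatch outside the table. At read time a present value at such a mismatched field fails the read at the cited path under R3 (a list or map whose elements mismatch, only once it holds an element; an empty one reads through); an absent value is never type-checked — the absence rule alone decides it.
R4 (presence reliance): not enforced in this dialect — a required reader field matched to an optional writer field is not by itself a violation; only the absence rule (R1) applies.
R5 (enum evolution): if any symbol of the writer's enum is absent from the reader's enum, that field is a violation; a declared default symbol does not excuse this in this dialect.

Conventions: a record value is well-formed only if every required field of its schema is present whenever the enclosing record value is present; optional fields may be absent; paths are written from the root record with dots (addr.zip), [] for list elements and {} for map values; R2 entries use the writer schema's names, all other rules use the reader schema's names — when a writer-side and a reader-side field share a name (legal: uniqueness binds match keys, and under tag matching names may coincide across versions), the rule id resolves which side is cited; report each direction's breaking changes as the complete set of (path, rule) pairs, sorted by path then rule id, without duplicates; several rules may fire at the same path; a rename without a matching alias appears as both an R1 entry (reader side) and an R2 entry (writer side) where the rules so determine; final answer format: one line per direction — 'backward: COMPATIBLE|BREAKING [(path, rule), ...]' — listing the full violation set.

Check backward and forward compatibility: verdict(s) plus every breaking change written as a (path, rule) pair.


backward: BREAKING [(city, R1), (email, R1), (role, R1)]; forward: BREAKING [(label, R1), (tier, R1)]

each type pair in Order: writer, then reader
backward on Order — v2 reading data written by v1:
  role: no writer match
  tags: list<float32> -> list<float32>, writer required; from tags
  city: no writer match
  email: no writer match
  writer field tier has no reader counterpart
  writer field latitude has no reader counterpart
  writer field label has no reader counterpart
  breaking: (city, R1)
  breaking: (email, R1)
  breaking: (role, R1)
  => 3 violation(s): backward is BREAKING for Order
forward on Order — v1 reading data written by v2:
  tier: no writer match
  tags: list<float32> -> list<float32>, writer required; from tags
  latitude: no writer match
  label: no writer match
  writer field role has no reader counterpart
  writer field city has no reader counterpart
  writer field email has no reader counterpart
  breaking: (label, R1)
  breaking: (tier, R1)
  => 2 violation(s): forward is BREAKING for Order


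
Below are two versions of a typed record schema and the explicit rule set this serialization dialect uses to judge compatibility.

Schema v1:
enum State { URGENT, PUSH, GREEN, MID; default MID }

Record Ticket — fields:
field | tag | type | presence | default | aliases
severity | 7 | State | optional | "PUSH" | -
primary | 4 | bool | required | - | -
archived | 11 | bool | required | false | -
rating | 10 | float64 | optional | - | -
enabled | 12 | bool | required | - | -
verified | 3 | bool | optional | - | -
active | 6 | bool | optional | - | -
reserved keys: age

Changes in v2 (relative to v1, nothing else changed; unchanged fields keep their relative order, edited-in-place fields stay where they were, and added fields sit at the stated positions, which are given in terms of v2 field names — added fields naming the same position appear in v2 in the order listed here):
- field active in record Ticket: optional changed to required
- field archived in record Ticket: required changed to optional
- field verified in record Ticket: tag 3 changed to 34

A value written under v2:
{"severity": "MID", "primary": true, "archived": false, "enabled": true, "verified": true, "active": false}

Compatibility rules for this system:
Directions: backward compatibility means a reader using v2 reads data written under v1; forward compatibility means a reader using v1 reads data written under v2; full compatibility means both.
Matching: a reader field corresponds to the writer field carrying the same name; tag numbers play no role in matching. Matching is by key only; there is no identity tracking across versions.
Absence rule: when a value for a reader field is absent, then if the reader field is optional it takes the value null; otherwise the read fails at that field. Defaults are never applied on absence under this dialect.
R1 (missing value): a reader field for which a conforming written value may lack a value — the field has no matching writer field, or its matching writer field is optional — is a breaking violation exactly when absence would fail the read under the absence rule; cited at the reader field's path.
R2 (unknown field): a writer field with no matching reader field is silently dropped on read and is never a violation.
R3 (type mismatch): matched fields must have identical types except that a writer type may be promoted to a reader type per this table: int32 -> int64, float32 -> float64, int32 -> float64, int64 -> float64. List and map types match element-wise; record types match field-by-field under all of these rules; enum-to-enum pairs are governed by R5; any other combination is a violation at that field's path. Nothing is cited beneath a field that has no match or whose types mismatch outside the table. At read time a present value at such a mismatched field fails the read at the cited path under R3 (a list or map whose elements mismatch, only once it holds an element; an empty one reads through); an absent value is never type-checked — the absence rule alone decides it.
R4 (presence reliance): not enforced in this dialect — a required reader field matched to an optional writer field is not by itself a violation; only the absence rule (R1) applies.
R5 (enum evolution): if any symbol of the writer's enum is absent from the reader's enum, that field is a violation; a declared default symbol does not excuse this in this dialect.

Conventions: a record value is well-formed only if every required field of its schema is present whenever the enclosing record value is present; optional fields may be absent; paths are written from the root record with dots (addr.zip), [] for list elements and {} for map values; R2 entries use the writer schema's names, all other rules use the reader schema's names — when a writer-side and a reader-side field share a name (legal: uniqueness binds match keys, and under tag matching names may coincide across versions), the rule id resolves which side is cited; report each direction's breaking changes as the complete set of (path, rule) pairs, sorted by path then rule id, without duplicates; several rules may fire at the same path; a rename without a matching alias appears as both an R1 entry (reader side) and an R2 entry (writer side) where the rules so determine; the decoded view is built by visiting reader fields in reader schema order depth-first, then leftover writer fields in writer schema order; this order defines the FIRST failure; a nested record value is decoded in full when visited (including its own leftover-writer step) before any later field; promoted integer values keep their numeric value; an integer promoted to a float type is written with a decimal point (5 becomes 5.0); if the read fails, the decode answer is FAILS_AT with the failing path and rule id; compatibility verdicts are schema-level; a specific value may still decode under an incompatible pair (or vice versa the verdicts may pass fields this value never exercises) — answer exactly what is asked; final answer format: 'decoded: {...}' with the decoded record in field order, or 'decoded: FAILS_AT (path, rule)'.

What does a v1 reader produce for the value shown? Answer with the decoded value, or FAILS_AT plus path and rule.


the writer's type comes first in each Ticket pair
decoding the Ticket value with the v1 reader:
  severity := "MID"
  primary := true
  archived := false
  rating := null (not supplied -> null)
  enabled := true
  verified := true
  active := false
  => decoded: {"severity": "MID", "primary": true, "archived": false, "rating": null, "enabled": true, "verified": true, "active": false}
diffs on Ticket not affecting the asked answer:
  field active in record Ticket: optional changed to required -> affects the rule determinations only; this particular Ticket value decodes identically
  field archived in record Ticket: required changed to optional -> affects the rule determinations only; this particular Ticket value decodes identically
  field verified in record Ticket: tag 3 changed to 34 -> no rule fires on it and the decoded Ticket view is identical with or without it

decoded: {"severity": "MID", "primary": true, "archived": false, "rating": null, "enabled": true, "verified": true, "active": false}
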